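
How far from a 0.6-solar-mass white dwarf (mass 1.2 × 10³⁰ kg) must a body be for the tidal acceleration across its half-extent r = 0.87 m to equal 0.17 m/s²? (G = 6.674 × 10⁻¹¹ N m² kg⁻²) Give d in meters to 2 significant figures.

2GMr/d³ = a_tidal  ⇒  d = (2GMr / a_tidal)^(1/3)
d = (2 × 6.674×10⁻¹¹ × (1.2 × 10³⁰) × (0.87) / (0.17))^(1/3)
  = 9.4 × 10⁶ m

9.4 × 10⁶ m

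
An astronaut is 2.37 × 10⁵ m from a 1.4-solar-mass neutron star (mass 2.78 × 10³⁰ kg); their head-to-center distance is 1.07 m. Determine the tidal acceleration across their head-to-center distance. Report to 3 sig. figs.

Δg = 2GMr/d³
   = 2 × (6.674 × 10⁻¹¹) × (2.78 × 10³⁰) × (1.07) / (2.37 × 10⁵)³
   = 2.98 × 10⁴ m/s²

2.98 × 10⁴ m/s²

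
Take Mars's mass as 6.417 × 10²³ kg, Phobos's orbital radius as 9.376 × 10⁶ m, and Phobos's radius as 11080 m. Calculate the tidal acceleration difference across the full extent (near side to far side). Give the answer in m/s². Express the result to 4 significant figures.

Δg = 4GMr/d³
   = 4 × (6.674 × 10⁻¹¹) × (6.417 × 10²³) × (11080) / (9.376 × 10⁶)³
   = 2.303 × 10⁻³ m/s²

2.303 × 10⁻³ m/s²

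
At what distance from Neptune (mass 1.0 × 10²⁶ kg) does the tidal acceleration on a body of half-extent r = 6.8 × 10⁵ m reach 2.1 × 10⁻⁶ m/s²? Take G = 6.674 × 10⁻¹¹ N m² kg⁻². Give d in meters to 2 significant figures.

2GMr/d³ = a_tidal  ⇒  d = (2GMr / a_tidal)^(1/3)
d = (2 × 6.674×10⁻¹¹ × (1.0 × 10²⁶) × (6.8 × 10⁵) / (2.1 × 10⁻⁶))^(1/3)
  = 1.6 × 10⁹ m

1.6 × 10⁹ m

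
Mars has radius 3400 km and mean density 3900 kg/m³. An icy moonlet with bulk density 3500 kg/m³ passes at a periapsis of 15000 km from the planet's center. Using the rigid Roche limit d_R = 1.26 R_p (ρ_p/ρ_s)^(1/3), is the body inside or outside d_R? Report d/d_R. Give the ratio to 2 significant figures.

d_R = 1.26 × (3400 km) × (3900/3500)^(1/3) = 4441 km
d/d_R = (15000) / (4441) = 3.4
Since d/d_R > 1, the body is outside the Roche limit.

outside; d/d_R ≈ 3.4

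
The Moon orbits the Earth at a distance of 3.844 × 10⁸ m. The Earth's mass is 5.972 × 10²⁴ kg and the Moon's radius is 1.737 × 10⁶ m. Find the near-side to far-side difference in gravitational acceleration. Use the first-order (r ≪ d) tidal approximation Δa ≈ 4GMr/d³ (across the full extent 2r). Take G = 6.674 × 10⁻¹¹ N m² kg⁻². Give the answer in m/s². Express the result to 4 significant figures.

Differencing GM/(d−r)² and GM/(d+r)² to first order in r/d gives 4GMr/d³.
Δa = 4GMr/d³
   = 4 × (6.674 × 10⁻¹¹) × (5.972 × 10²⁴) × (1.737 × 10⁶) / (3.844 × 10⁸)³
   = 4.875 × 10⁻⁵ m/s²

4.875 × 10⁻⁵ m/s²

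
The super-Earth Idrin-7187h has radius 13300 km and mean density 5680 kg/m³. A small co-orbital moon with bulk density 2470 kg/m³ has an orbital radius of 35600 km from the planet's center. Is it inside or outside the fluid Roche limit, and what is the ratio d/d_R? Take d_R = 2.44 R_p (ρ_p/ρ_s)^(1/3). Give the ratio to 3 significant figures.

d_R = 2.44 × (13300 km) × (5680/2470)^(1/3) = 42830 km
d/d_R = (35600) / (42830) = 0.831
Since d/d_R < 1, the body is inside the Roche limit.

inside; d/d_R ≈ 0.831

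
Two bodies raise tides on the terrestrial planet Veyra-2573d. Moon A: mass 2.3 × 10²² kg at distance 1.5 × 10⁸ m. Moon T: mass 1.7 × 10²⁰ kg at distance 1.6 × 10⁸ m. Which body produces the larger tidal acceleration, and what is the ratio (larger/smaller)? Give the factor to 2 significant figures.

Tidal acceleration ∝ M/d³, so compare M/d³ for each.
Moon A: (2.3 × 10²²) / (1.5 × 10⁸)³ = 6.815 × 10⁻³
Moon T: (1.7 × 10²⁰) / (1.6 × 10⁸)³ = 4.150 × 10⁻⁵
Ratio (larger/smaller) = 160

Moon A, by a factor of ≈ 160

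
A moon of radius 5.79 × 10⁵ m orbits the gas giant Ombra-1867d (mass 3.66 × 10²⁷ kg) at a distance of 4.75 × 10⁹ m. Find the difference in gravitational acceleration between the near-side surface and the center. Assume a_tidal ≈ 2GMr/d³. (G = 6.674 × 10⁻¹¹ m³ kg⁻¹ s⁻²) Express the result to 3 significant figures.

2.64 × 10⁻⁶ m/s²

Δa = 2GMr/d³
   = 2 × (6.674 × 10⁻¹¹) × (3.66 × 10²⁷) × (5.79 × 10⁵) / (4.75 × 10⁹)³
   = 2.64 × 10⁻⁶ m/s²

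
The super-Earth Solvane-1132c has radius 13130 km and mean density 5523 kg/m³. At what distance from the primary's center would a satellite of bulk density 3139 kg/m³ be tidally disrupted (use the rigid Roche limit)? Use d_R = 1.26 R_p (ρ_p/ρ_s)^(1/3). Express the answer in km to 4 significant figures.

19970 km

d_R = 1.26 × 13130 km × (5523/3139)^(1/3)
    = 19970 km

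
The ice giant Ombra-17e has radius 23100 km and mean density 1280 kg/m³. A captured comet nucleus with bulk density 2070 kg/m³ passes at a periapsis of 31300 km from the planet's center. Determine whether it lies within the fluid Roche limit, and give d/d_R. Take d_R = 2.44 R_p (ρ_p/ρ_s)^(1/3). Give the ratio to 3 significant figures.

inside; d/d_R ≈ 0.652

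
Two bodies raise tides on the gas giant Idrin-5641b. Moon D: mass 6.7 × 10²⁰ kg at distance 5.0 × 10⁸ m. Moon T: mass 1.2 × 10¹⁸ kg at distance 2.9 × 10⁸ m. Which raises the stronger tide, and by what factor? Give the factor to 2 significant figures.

Compare M/d³ for the two perturbers:
Moon D: (6.7 × 10²⁰) / (5.0 × 10⁸)³ = 5.360 × 10⁻⁶
Moon T: (1.2 × 10¹⁸) / (2.9 × 10⁸)³ = 4.920 × 10⁻⁸
Ratio (larger/smaller) = 110

Moon D, by a factor of ≈ 110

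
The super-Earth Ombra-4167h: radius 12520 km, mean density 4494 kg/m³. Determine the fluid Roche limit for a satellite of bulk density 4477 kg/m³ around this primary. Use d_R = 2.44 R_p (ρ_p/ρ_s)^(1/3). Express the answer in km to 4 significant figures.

30590 km

d_R = 2.44 × 12520 km × (4494/4477)^(1/3)
    = 30590 km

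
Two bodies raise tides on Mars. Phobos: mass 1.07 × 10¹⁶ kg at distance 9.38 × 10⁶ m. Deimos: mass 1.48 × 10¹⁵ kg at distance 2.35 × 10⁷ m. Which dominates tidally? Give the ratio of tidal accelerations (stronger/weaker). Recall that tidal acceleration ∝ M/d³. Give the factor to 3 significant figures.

Tidal stretch scales as M/d³; compute that for each body.
Phobos: (1.07 × 10¹⁶) / (9.38 × 10⁶)³ = 1.297 × 10⁻⁵
Deimos: (1.48 × 10¹⁵) / (2.35 × 10⁷)³ = 1.140 × 10⁻⁷
Ratio (larger/smaller) = 114

Phobos, by a factor of ≈ 114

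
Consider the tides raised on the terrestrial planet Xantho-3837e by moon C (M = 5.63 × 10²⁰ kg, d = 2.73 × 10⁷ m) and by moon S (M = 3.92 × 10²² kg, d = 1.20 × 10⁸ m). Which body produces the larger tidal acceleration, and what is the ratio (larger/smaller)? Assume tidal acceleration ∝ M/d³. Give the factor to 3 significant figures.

Moon C, by a factor of ≈ 1.22

Compare M/d³ for the two perturbers:
Moon C: (5.63 × 10²⁰) / (2.73 × 10⁷)³ = 2.767 × 10⁻²
Moon S: (3.92 × 10²²) / (1.20 × 10⁸)³ = 2.269 × 10⁻²
Ratio (larger/smaller) = 1.22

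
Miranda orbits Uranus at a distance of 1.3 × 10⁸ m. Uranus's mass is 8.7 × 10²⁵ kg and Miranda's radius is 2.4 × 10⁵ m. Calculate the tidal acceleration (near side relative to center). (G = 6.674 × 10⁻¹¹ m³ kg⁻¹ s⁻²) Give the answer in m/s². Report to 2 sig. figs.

1.3 × 10⁻³ m/s²

Differencing GM/(d−r)² and GM/d² to first order in r/d gives 2GMr/d³.
Δa = 2GMr/d³
   = 2 × (6.674 × 10⁻¹¹) × (8.7 × 10²⁵) × (2.4 × 10⁵) / (1.3 × 10⁸)³
   = 1.3 × 10⁻³ m/s²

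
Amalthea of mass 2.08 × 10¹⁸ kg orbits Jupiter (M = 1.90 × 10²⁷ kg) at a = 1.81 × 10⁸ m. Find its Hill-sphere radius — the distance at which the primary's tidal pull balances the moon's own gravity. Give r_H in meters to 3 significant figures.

1.29 × 10⁵ m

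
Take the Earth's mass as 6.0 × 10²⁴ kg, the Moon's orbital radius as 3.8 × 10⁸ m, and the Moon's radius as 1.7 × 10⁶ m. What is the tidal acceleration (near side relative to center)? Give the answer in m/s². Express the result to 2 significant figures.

Δg = 2GMr/d³
   = 2 × (6.674 × 10⁻¹¹) × (6.0 × 10²⁴) × (1.7 × 10⁶) / (3.8 × 10⁸)³
   = 2.5 × 10⁻⁵ m/s²

2.5 × 10⁻⁵ m/s²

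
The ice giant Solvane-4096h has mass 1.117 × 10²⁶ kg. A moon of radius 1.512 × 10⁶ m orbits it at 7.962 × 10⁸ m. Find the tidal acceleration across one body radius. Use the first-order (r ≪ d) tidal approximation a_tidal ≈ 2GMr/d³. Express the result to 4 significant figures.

Δg = 2GMr/d³
   = 2 × (6.674 × 10⁻¹¹) × (1.117 × 10²⁶) × (1.512 × 10⁶) / (7.962 × 10⁸)³
   = 4.466 × 10⁻⁵ m/s²

4.466 × 10⁻⁵ m/s²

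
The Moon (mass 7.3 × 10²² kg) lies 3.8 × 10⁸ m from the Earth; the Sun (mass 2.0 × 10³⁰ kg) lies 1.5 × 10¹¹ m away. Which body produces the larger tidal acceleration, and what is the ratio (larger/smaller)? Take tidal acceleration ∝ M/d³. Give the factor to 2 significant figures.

The tide-raising term goes as M/d³ (the gradient of a 1/d² field).
The Moon: (7.3 × 10²²) / (3.8 × 10⁸)³ = 1.330 × 10⁻³
The Sun: (2.0 × 10³⁰) / (1.5 × 10¹¹)³ = 5.926 × 10⁻⁴
Ratio (larger/smaller) = 2.2

The Moon, by a factor of ≈ 2.2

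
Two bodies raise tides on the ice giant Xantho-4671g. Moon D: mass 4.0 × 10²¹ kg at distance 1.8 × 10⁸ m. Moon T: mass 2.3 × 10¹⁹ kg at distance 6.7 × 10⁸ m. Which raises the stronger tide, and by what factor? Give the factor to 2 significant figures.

Moon D, by a factor of ≈ 9000

The tide-raising term goes as M/d³ (the gradient of a 1/d² field).
Moon D: (4.0 × 10²¹) / (1.8 × 10⁸)³ = 6.859 × 10⁻⁴
Moon T: (2.3 × 10¹⁹) / (6.7 × 10⁸)³ = 7.647 × 10⁻⁸
Ratio (larger/smaller) = 9000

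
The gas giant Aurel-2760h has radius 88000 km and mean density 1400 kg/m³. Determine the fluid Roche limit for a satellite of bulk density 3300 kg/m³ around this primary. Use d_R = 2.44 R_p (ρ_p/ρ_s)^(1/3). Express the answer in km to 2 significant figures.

1.6 × 10⁵ km

d_R = 2.44 × 88000 km × (1400/3300)^(1/3)
    = 1.6 × 10⁵ km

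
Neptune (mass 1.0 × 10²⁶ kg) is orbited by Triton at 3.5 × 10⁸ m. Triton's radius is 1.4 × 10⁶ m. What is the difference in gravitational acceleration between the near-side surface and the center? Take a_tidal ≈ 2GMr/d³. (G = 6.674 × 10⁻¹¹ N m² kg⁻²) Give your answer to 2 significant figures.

4.4 × 10⁻⁴ m/s²

Δa = 2GMr/d³
   = 2 × (6.674 × 10⁻¹¹) × (1.0 × 10²⁶) × (1.4 × 10⁶) / (3.5 × 10⁸)³
   = 4.4 × 10⁻⁴ m/s²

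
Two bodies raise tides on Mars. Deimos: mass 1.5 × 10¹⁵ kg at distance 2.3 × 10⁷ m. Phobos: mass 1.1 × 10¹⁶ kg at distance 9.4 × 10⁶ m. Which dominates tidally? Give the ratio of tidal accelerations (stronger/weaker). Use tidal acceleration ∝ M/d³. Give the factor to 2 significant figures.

Tidal acceleration ∝ M/d³, so compare M/d³ for each.
Deimos: (1.5 × 10¹⁵) / (2.3 × 10⁷)³ = 1.233 × 10⁻⁷
Phobos: (1.1 × 10¹⁶) / (9.4 × 10⁶)³ = 1.324 × 10⁻⁵
Ratio (larger/smaller) = 110

Phobos, by a factor of ≈ 110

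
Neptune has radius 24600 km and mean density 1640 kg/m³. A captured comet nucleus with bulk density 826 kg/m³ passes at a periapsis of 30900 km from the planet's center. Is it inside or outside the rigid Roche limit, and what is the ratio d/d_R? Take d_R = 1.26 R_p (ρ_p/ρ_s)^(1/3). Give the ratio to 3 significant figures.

inside; d/d_R ≈ 0.793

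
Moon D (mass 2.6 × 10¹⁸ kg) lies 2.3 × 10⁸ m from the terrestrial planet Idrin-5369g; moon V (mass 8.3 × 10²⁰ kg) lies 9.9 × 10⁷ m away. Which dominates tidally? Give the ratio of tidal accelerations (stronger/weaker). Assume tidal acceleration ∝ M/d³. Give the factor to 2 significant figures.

Tidal acceleration ∝ M/d³, so compare M/d³ for each.
Moon D: (2.6 × 10¹⁸) / (2.3 × 10⁸)³ = 2.137 × 10⁻⁷
Moon V: (8.3 × 10²⁰) / (9.9 × 10⁷)³ = 8.554 × 10⁻⁴
Ratio (larger/smaller) = 4000

Moon V, by a factor of ≈ 4000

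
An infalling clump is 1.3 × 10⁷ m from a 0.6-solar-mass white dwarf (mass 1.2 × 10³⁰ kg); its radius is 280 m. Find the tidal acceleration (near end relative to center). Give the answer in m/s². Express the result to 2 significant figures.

2.0 × 10¹ m/s²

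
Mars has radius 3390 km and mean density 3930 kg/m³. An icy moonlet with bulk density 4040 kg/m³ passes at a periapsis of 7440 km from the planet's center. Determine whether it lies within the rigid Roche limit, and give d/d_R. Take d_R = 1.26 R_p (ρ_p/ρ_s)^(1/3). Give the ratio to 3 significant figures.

d_R = 1.26 × (3390 km) × (3930/4040)^(1/3) = 4232 km
d/d_R = (7440) / (4232) = 1.76
Since d/d_R > 1, the body is outside the Roche limit.

outside; d/d_R ≈ 1.76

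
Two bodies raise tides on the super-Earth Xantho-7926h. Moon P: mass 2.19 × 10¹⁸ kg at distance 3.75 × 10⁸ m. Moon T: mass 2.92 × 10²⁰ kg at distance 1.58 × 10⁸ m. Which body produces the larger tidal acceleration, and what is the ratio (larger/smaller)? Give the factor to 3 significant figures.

Tidal acceleration ∝ M/d³, so compare M/d³ for each.
Moon P: (2.19 × 10¹⁸) / (3.75 × 10⁸)³ = 4.153 × 10⁻⁸
Moon T: (2.92 × 10²⁰) / (1.58 × 10⁸)³ = 7.403 × 10⁻⁵
Ratio (larger/smaller) = 1780

Moon T, by a factor of ≈ 1780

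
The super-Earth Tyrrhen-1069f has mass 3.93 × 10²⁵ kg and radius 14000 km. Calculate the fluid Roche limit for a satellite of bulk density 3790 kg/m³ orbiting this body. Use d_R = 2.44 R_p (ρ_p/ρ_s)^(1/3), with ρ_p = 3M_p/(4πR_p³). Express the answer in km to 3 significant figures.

ρ_p = 3M_p/(4πR_p³) = 3 × (3.93 × 10²⁵) / (4π × (1.40 × 10⁷ m)³) = 3420 kg/m³
d_R = 2.44 × 14000 km × (3420/3790)^(1/3)
    = 33000 km

33000 km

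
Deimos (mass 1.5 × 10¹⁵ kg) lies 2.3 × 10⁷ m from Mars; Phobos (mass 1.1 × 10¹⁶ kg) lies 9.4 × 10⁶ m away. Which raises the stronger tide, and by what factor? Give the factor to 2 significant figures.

Phobos, by a factor of ≈ 110

The tide-raising term goes as M/d³ (the gradient of a 1/d² field).
Deimos: (1.5 × 10¹⁵) / (2.3 × 10⁷)³ = 1.233 × 10⁻⁷
Phobos: (1.1 × 10¹⁶) / (9.4 × 10⁶)³ = 1.324 × 10⁻⁵
Ratio (larger/smaller) = 110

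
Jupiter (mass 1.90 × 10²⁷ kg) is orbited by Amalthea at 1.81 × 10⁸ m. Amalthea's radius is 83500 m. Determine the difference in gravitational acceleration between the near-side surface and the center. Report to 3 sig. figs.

3.57 × 10⁻³ m/s²

Differencing GM/(d−r)² and GM/d² to first order in r/d gives 2GMr/d³.
Δg = 2GMr/d³
   = 2 × (6.674 × 10⁻¹¹) × (1.90 × 10²⁷) × (83500) / (1.81 × 10⁸)³
   = 3.57 × 10⁻³ m/s²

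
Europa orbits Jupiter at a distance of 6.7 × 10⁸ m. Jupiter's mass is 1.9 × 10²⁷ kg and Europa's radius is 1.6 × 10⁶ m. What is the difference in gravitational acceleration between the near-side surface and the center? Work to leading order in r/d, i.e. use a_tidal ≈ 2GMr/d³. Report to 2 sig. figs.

1.3 × 10⁻³ m/s²

Differencing GM/(d−r)² and GM/d² to first order in r/d gives 2GMr/d³.
Δg = 2GMr/d³
   = 2 × (6.674 × 10⁻¹¹) × (1.9 × 10²⁷) × (1.6 × 10⁶) / (6.7 × 10⁸)³
   = 1.3 × 10⁻³ m/s²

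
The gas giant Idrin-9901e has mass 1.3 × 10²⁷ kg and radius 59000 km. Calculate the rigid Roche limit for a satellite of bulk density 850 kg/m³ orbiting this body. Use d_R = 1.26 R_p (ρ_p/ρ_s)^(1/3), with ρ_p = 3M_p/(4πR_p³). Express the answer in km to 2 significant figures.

90000 km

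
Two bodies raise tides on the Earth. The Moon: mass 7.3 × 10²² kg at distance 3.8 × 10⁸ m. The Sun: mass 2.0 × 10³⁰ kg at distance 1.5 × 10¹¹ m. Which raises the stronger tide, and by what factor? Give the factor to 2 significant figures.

The Moon, by a factor of ≈ 2.2

Tidal stretch scales as M/d³; compute that for each body.
The Moon: (7.3 × 10²²) / (3.8 × 10⁸)³ = 1.330 × 10⁻³
The Sun: (2.0 × 10³⁰) / (1.5 × 10¹¹)³ = 5.926 × 10⁻⁴
Ratio (larger/smaller) = 2.2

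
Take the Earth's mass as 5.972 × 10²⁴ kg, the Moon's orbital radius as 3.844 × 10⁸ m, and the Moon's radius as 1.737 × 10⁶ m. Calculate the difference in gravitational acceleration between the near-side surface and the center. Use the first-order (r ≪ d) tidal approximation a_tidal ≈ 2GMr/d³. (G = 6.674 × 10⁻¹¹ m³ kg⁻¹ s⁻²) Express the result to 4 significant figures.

Δg = 2GMr/d³
   = 2 × (6.674 × 10⁻¹¹) × (5.972 × 10²⁴) × (1.737 × 10⁶) / (3.844 × 10⁸)³
   = 2.438 × 10⁻⁵ m/s²

2.438 × 10⁻⁵ m/s²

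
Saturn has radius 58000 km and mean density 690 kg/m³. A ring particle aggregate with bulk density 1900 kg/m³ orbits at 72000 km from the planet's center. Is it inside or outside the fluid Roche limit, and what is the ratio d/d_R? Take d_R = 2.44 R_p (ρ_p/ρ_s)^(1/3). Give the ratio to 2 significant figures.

inside; d/d_R ≈ 0.71

d_R = 2.44 × (58000 km) × (690/1900)^(1/3) = 1.010 × 10⁵ km
d/d_R = (72000) / (1.010 × 10⁵) = 0.71
Since d/d_R < 1, the body is inside the Roche limit.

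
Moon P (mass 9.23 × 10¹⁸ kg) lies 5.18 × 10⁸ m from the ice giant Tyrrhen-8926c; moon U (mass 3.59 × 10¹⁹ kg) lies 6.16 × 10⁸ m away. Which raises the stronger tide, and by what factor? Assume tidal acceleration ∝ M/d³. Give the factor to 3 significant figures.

Moon U, by a factor of ≈ 2.31

Tidal stretch scales as M/d³; compute that for each body.
Moon P: (9.23 × 10¹⁸) / (5.18 × 10⁸)³ = 6.641 × 10⁻⁸
Moon U: (3.59 × 10¹⁹) / (6.16 × 10⁸)³ = 1.536 × 10⁻⁷
Ratio (larger/smaller) = 2.31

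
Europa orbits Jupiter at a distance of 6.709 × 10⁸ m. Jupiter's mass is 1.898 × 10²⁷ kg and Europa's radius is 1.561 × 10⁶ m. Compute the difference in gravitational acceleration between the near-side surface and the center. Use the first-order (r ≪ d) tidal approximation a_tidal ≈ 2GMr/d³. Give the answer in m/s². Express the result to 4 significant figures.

1.310 × 10⁻³ m/s²

Since r ≪ d, expand the inverse-square field across one radius to get the leading 2GMr/d³ term.
a_tidal = 2GMr/d³
        = 2 × (6.674 × 10⁻¹¹) × (1.898 × 10²⁷) × (1.561 × 10⁶) / (6.709 × 10⁸)³
        = 1.310 × 10⁻³ m/s²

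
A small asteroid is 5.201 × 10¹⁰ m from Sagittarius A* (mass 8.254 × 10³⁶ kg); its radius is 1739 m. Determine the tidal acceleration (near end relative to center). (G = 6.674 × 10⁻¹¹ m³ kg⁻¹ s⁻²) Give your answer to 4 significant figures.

1.362 × 10⁻² m/s²

a_tidal = 2GMr/d³
        = 2 × (6.674 × 10⁻¹¹) × (8.254 × 10³⁶) × (1739) / (5.201 × 10¹⁰)³
        = 1.362 × 10⁻² m/s²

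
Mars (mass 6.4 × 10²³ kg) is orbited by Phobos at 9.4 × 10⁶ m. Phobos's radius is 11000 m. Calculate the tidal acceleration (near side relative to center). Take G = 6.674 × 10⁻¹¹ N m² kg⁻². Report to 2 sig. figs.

1.1 × 10⁻³ m/s²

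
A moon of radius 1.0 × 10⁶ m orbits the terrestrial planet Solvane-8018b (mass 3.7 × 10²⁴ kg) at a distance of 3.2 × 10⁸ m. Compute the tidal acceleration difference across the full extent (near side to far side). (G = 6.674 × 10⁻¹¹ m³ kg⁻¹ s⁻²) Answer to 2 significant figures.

Near-to-far spans 2r, so the tidal difference is twice the near-to-center value: 4GMr/d³.
Δg = 4GMr/d³
   = 4 × (6.674 × 10⁻¹¹) × (3.7 × 10²⁴) × (1.0 × 10⁶) / (3.2 × 10⁸)³
   = 3.0 × 10⁻⁵ m/s²

3.0 × 10⁻⁵ m/s²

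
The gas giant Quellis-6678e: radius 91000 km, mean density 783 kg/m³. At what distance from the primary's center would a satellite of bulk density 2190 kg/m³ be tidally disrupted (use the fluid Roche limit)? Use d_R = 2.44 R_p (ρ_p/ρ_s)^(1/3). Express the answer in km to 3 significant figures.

1.58 × 10⁵ km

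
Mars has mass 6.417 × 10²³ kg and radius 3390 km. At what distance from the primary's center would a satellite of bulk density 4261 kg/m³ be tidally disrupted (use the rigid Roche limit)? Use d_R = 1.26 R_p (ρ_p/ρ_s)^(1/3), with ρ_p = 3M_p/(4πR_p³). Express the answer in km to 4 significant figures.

4159 km

ρ_p = 3M_p/(4πR_p³) = 3 × (6.417 × 10²³) / (4π × (3.390 × 10⁶ m)³) = 3932 kg/m³
d_R = 1.26 × 3390 km × (3932/4261)^(1/3)
    = 4159 km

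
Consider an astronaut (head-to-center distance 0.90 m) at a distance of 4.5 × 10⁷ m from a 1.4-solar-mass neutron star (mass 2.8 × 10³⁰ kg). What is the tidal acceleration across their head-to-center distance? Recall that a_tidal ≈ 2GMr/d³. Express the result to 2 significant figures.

3.7 × 10⁻³ m/s²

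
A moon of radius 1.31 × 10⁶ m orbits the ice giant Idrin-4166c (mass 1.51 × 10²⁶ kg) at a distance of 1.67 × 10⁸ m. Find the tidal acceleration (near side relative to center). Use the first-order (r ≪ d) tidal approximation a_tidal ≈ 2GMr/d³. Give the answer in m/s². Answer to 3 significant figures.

5.67 × 10⁻³ m/s²

Δg = 2GMr/d³
   = 2 × (6.674 × 10⁻¹¹) × (1.51 × 10²⁶) × (1.31 × 10⁶) / (1.67 × 10⁸)³
   = 5.67 × 10⁻³ m/s²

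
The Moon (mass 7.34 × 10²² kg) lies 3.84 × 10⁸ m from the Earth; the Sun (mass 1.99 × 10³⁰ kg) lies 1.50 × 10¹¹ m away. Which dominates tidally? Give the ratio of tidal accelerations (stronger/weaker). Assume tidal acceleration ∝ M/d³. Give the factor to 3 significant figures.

The Moon, by a factor of ≈ 2.20

Tidal acceleration ∝ M/d³, so compare M/d³ for each.
The Moon: (7.34 × 10²²) / (3.84 × 10⁸)³ = 1.296 × 10⁻³
The Sun: (1.99 × 10³⁰) / (1.50 × 10¹¹)³ = 5.896 × 10⁻⁴
Ratio (larger/smaller) = 2.20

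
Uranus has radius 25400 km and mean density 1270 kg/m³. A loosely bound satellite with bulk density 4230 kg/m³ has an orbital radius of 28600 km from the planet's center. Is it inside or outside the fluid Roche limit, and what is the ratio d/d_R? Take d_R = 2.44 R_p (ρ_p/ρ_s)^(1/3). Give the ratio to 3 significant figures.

inside; d/d_R ≈ 0.689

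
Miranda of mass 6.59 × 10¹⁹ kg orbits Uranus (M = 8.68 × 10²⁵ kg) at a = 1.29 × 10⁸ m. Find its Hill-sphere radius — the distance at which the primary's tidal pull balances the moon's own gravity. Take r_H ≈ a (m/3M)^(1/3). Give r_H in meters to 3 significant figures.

8.16 × 10⁵ m

r_H ≈ a (m/3M)^(1/3)
    = (1.29 × 10⁸) × (6.59 × 10¹⁹ / (3 × 8.68 × 10²⁵))^(1/3)
    = 8.16 × 10⁵ m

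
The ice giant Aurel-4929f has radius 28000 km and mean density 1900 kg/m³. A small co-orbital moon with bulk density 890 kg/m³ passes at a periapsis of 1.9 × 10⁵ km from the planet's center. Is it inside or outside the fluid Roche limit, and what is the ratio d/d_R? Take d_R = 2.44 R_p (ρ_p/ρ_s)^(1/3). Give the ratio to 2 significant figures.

d_R = 2.44 × (28000 km) × (1900/890)^(1/3) = 87970 km
d/d_R = (1.9 × 10⁵) / (87970) = 2.2
Since d/d_R > 1, the body is outside the Roche limit.

outside; d/d_R ≈ 2.2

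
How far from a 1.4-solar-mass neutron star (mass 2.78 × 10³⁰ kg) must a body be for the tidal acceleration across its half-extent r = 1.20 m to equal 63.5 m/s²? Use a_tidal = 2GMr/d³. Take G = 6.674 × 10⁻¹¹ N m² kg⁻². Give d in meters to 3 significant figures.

1.91 × 10⁶ m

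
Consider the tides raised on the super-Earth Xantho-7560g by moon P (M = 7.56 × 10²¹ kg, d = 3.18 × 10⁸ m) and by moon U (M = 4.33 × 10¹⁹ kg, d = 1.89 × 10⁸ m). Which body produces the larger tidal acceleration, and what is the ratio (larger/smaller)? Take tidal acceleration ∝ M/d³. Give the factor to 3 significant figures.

Tidal stretch scales as M/d³; compute that for each body.
Moon P: (7.56 × 10²¹) / (3.18 × 10⁸)³ = 2.351 × 10⁻⁴
Moon U: (4.33 × 10¹⁹) / (1.89 × 10⁸)³ = 6.414 × 10⁻⁶
Ratio (larger/smaller) = 36.7

Moon P, by a factor of ≈ 36.7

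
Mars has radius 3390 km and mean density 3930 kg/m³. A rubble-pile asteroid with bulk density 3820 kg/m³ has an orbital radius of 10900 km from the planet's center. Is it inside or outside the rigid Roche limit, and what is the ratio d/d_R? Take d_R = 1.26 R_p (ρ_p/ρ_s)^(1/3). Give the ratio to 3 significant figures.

outside; d/d_R ≈ 2.53

d_R = 1.26 × (3390 km) × (3930/3820)^(1/3) = 4312 km
d/d_R = (10900) / (4312) = 2.53
Since d/d_R > 1, the body is outside the Roche limit.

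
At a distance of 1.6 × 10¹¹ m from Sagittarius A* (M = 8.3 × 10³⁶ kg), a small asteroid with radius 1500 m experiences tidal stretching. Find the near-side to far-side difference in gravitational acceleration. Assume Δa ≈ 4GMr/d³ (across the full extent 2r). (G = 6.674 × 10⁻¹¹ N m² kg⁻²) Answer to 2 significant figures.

8.1 × 10⁻⁴ m/s²

Δa = 4GMr/d³
   = 4 × (6.674 × 10⁻¹¹) × (8.3 × 10³⁶) × (1500) / (1.6 × 10¹¹)³
   = 8.1 × 10⁻⁴ m/s²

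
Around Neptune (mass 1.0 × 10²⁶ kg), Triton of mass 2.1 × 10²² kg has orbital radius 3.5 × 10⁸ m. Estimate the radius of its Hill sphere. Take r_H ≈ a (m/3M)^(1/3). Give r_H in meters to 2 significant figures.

1.4 × 10⁷ m

r_H ≈ a (m/3M)^(1/3)
    = (3.5 × 10⁸) × (2.1 × 10²² / (3 × 1.0 × 10²⁶))^(1/3)
    = 1.4 × 10⁷ m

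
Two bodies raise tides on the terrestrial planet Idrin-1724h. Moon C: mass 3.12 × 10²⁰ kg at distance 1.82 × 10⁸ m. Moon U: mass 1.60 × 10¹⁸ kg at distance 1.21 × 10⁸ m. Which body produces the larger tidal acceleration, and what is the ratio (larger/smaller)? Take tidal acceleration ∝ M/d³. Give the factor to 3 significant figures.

Moon C, by a factor of ≈ 57.3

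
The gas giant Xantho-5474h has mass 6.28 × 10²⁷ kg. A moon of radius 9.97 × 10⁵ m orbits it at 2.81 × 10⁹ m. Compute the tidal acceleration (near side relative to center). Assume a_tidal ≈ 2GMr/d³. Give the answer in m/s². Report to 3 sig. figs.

Differencing GM/(d−r)² and GM/d² to first order in r/d gives 2GMr/d³.
Δg = 2GMr/d³
   = 2 × (6.674 × 10⁻¹¹) × (6.28 × 10²⁷) × (9.97 × 10⁵) / (2.81 × 10⁹)³
   = 3.77 × 10⁻⁵ m/s²

3.77 × 10⁻⁵ m/s²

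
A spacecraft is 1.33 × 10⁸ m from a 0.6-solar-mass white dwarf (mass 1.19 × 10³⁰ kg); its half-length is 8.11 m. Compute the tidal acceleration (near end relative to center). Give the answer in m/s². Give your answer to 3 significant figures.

5.48 × 10⁻⁴ m/s²

a_tidal = 2GMr/d³
        = 2 × (6.674 × 10⁻¹¹) × (1.19 × 10³⁰) × (8.11) / (1.33 × 10⁸)³
        = 5.48 × 10⁻⁴ m/s²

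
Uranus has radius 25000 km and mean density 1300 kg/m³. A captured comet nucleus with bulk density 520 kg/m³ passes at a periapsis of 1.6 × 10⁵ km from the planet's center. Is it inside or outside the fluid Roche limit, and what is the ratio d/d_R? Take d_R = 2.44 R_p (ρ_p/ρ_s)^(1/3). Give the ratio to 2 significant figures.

outside; d/d_R ≈ 1.9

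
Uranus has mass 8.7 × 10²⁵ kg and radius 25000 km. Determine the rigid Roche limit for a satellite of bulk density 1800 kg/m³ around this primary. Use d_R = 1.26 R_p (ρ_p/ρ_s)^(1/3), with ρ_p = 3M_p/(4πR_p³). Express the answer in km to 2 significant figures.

28000 km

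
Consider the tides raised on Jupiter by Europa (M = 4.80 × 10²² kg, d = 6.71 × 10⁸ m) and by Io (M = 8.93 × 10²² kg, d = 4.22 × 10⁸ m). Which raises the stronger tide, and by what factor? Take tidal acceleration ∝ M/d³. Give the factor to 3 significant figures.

Compare M/d³ for the two perturbers:
Europa: (4.80 × 10²²) / (6.71 × 10⁸)³ = 1.589 × 10⁻⁴
Io: (8.93 × 10²²) / (4.22 × 10⁸)³ = 1.188 × 10⁻³
Ratio (larger/smaller) = 7.48

Io, by a factor of ≈ 7.48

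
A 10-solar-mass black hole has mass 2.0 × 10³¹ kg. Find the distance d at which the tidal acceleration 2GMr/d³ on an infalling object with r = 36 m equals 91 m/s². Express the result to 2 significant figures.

1.0 × 10⁷ m

2GMr/d³ = a_tidal  ⇒  d = (2GMr / a_tidal)^(1/3)
d = (2 × 6.674×10⁻¹¹ × (2.0 × 10³¹) × (36) / (91))^(1/3)
  = 1.0 × 10⁷ m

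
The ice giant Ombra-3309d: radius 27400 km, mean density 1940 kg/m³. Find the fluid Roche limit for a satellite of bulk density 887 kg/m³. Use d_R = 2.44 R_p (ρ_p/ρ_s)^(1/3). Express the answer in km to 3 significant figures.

d_R = 2.44 × 27400 km × (1940/887)^(1/3)
    = 86800 km

86800 km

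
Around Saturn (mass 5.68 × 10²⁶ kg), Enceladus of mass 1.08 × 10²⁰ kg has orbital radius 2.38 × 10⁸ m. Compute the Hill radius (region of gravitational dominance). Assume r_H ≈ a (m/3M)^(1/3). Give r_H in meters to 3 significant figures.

r_H ≈ a (m/3M)^(1/3)
    = (2.38 × 10⁸) × (1.08 × 10²⁰ / (3 × 5.68 × 10²⁶))^(1/3)
    = 9.49 × 10⁵ m

9.49 × 10⁵ m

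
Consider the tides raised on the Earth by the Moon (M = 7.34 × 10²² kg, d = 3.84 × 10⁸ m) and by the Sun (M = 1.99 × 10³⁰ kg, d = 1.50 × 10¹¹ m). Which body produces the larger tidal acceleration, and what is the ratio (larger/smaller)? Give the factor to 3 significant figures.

The tide-raising term goes as M/d³ (the gradient of a 1/d² field).
The Moon: (7.34 × 10²²) / (3.84 × 10⁸)³ = 1.296 × 10⁻³
The Sun: (1.99 × 10³⁰) / (1.50 × 10¹¹)³ = 5.896 × 10⁻⁴
Ratio (larger/smaller) = 2.20

The Moon, by a factor of ≈ 2.20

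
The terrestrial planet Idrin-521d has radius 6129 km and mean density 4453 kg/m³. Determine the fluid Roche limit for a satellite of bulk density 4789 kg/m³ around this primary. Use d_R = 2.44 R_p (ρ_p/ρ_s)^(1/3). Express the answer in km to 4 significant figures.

14600 km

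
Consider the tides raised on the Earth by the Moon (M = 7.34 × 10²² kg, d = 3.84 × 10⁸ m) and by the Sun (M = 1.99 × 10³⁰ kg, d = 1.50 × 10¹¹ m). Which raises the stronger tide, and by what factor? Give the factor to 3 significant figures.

The Moon, by a factor of ≈ 2.20

Compare M/d³ for the two perturbers:
The Moon: (7.34 × 10²²) / (3.84 × 10⁸)³ = 1.296 × 10⁻³
The Sun: (1.99 × 10³⁰) / (1.50 × 10¹¹)³ = 5.896 × 10⁻⁴
Ratio (larger/smaller) = 2.20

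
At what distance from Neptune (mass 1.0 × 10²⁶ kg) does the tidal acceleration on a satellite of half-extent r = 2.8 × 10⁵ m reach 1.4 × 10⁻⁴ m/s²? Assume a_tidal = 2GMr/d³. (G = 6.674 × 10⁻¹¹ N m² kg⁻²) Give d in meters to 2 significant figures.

3.0 × 10⁸ m

2GMr/d³ = a_tidal  ⇒  d = (2GMr / a_tidal)^(1/3)
d = (2 × 6.674×10⁻¹¹ × (1.0 × 10²⁶) × (2.8 × 10⁵) / (1.4 × 10⁻⁴))^(1/3)
  = 3.0 × 10⁸ m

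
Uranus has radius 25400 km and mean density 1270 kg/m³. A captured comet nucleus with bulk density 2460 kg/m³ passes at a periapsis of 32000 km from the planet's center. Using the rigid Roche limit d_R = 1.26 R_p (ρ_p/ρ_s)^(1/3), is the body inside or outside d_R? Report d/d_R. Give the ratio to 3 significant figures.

outside; d/d_R ≈ 1.25

d_R = 1.26 × (25400 km) × (1270/2460)^(1/3) = 25670 km
d/d_R = (32000) / (25670) = 1.25
Since d/d_R > 1, the body is outside the Roche limit.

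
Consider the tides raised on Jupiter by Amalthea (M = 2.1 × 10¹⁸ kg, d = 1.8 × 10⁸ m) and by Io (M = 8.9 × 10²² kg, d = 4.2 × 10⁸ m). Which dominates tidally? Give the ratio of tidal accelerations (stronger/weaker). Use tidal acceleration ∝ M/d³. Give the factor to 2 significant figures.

Io, by a factor of ≈ 3300

Tidal acceleration ∝ M/d³, so compare M/d³ for each.
Amalthea: (2.1 × 10¹⁸) / (1.8 × 10⁸)³ = 3.601 × 10⁻⁷
Io: (8.9 × 10²²) / (4.2 × 10⁸)³ = 1.201 × 10⁻³
Ratio (larger/smaller) = 3300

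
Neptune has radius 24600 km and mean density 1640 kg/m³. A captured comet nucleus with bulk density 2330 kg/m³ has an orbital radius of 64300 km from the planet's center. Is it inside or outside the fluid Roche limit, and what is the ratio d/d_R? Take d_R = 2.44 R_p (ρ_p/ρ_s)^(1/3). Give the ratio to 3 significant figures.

d_R = 2.44 × (24600 km) × (1640/2330)^(1/3) = 53390 km
d/d_R = (64300) / (53390) = 1.20
Since d/d_R > 1, the body is outside the Roche limit.

outside; d/d_R ≈ 1.20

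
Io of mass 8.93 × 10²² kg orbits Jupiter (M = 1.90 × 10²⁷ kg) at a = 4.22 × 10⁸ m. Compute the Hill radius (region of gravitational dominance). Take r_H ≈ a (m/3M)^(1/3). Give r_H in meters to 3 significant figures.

1.06 × 10⁷ m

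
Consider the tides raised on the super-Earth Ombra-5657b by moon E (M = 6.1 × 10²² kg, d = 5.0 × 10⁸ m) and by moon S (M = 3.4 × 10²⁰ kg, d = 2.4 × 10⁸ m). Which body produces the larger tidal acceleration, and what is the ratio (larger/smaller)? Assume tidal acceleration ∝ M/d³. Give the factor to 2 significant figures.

Moon E, by a factor of ≈ 20

The tide-raising term goes as M/d³ (the gradient of a 1/d² field).
Moon E: (6.1 × 10²²) / (5.0 × 10⁸)³ = 4.880 × 10⁻⁴
Moon S: (3.4 × 10²⁰) / (2.4 × 10⁸)³ = 2.459 × 10⁻⁵
Ratio (larger/smaller) = 20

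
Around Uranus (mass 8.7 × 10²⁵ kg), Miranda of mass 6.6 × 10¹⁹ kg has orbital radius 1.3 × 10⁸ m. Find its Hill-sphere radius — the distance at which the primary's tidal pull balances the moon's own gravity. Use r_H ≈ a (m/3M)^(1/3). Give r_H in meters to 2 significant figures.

8.2 × 10⁵ m

r_H ≈ a (m/3M)^(1/3)
    = (1.3 × 10⁸) × (6.6 × 10¹⁹ / (3 × 8.7 × 10²⁵))^(1/3)
    = 8.2 × 10⁵ m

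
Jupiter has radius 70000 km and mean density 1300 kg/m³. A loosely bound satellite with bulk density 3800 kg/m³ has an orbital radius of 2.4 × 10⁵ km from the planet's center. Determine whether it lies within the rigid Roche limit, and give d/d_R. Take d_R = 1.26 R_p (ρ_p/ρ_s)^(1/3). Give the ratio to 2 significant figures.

d_R = 1.26 × (70000 km) × (1300/3800)^(1/3) = 61690 km
d/d_R = (2.4 × 10⁵) / (61690) = 3.9
Since d/d_R > 1, the body is outside the Roche limit.

outside; d/d_R ≈ 3.9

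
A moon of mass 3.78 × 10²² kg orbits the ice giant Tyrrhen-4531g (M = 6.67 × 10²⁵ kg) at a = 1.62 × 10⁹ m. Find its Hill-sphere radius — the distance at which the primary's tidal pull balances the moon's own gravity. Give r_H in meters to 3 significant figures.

9.30 × 10⁷ m

r_H ≈ a (m/3M)^(1/3)
    = (1.62 × 10⁹) × (3.78 × 10²² / (3 × 6.67 × 10²⁵))^(1/3)
    = 9.30 × 10⁷ m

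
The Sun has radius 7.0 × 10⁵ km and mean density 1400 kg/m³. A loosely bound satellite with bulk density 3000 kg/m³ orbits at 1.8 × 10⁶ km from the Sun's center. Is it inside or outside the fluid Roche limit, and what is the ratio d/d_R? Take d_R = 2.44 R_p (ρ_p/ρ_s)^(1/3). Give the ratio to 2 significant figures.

d_R = 2.44 × (7.0 × 10⁵ km) × (1400/3000)^(1/3) = 1.325 × 10⁶ km
d/d_R = (1.8 × 10⁶) / (1.325 × 10⁶) = 1.4
Since d/d_R > 1, the body is outside the Roche limit.

outside; d/d_R ≈ 1.4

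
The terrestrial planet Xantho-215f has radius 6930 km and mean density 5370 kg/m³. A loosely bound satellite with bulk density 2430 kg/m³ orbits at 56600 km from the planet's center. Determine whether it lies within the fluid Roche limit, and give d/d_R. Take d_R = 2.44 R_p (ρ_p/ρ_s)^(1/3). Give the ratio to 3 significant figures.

outside; d/d_R ≈ 2.57

d_R = 2.44 × (6930 km) × (5370/2430)^(1/3) = 22020 km
d/d_R = (56600) / (22020) = 2.57
Since d/d_R > 1, the body is outside the Roche limit.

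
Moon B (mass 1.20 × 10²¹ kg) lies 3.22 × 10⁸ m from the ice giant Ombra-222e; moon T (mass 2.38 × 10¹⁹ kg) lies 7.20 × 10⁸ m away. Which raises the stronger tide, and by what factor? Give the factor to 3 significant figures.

Moon B, by a factor of ≈ 564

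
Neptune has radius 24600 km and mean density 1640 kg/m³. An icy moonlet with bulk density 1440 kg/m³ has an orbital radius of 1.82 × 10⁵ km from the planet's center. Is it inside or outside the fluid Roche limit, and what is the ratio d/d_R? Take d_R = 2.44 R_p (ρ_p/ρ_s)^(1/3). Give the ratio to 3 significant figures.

outside; d/d_R ≈ 2.90

d_R = 2.44 × (24600 km) × (1640/1440)^(1/3) = 62680 km
d/d_R = (1.82 × 10⁵) / (62680) = 2.90
Since d/d_R > 1, the body is outside the Roche limit.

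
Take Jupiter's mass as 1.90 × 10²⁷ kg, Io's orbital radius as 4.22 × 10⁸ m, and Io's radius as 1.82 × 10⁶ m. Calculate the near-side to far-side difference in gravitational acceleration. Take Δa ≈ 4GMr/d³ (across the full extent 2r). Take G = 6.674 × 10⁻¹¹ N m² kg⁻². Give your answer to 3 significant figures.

1.23 × 10⁻² m/s²

Δa = 4GMr/d³
   = 4 × (6.674 × 10⁻¹¹) × (1.90 × 10²⁷) × (1.82 × 10⁶) / (4.22 × 10⁸)³
   = 1.23 × 10⁻² m/s²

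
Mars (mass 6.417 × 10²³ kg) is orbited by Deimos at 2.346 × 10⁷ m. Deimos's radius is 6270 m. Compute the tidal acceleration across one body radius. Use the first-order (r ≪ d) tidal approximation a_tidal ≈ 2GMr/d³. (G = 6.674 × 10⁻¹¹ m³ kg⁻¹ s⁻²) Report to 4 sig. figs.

a_tidal = 2GMr/d³
        = 2 × (6.674 × 10⁻¹¹) × (6.417 × 10²³) × (6270) / (2.346 × 10⁷)³
        = 4.159 × 10⁻⁵ m/s²

4.159 × 10⁻⁵ m/s²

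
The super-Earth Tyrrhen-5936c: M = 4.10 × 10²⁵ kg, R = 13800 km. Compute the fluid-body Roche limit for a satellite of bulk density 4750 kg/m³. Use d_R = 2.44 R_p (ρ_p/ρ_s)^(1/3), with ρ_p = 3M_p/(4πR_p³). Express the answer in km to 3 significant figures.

31000 km

ρ_p = 3M_p/(4πR_p³) = 3 × (4.10 × 10²⁵) / (4π × (1.38 × 10⁷ m)³) = 3720 kg/m³
d_R = 2.44 × 13800 km × (3720/4750)^(1/3)
    = 31000 km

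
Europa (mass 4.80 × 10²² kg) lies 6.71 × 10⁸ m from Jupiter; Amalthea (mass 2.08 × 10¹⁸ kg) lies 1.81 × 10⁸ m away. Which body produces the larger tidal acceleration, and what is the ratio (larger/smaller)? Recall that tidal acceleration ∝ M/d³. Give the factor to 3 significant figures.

Europa, by a factor of ≈ 453

Tidal acceleration ∝ M/d³, so compare M/d³ for each.
Europa: (4.80 × 10²²) / (6.71 × 10⁸)³ = 1.589 × 10⁻⁴
Amalthea: (2.08 × 10¹⁸) / (1.81 × 10⁸)³ = 3.508 × 10⁻⁷
Ratio (larger/smaller) = 453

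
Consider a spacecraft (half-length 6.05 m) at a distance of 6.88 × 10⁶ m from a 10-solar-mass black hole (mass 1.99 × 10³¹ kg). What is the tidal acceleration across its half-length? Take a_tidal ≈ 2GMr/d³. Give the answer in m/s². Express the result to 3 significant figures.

4.93 × 10¹ m/s²

Since r ≪ d, expand the inverse-square field across one radius to get the leading 2GMr/d³ term.
Δa = 2GMr/d³
   = 2 × (6.674 × 10⁻¹¹) × (1.99 × 10³¹) × (6.05) / (6.88 × 10⁶)³
   = 4.93 × 10¹ m/s²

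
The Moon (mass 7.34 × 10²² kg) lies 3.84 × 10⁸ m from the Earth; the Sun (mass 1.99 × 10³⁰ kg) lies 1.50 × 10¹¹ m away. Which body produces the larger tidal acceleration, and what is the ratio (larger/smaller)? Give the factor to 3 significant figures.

The Moon, by a factor of ≈ 2.20

The tide-raising term goes as M/d³ (the gradient of a 1/d² field).
The Moon: (7.34 × 10²²) / (3.84 × 10⁸)³ = 1.296 × 10⁻³
The Sun: (1.99 × 10³⁰) / (1.50 × 10¹¹)³ = 5.896 × 10⁻⁴
Ratio (larger/smaller) = 2.20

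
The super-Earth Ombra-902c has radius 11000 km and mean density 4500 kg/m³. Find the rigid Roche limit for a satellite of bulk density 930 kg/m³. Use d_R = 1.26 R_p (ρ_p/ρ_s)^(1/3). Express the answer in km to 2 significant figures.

23000 km

d_R = 1.26 × 11000 km × (4500/930)^(1/3)
    = 23000 km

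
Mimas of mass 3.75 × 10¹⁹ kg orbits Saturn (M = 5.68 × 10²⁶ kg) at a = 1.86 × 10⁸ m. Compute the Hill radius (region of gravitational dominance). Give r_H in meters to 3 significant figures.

r_H ≈ a (m/3M)^(1/3)
    = (1.86 × 10⁸) × (3.75 × 10¹⁹ / (3 × 5.68 × 10²⁶))^(1/3)
    = 5.21 × 10⁵ m

5.21 × 10⁵ m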